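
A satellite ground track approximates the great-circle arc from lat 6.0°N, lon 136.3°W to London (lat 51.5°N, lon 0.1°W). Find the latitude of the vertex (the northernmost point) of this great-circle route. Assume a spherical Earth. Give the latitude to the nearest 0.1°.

The great circle lies in the plane with unit normal n̂ = (p₁ × p₂)/|p₁ × p₂|.
Here n̂_z ≈ +0.460; the vertex latitude is φ_max = arccos|n̂_z| ≈ 62.6°.

≈ 62.6°N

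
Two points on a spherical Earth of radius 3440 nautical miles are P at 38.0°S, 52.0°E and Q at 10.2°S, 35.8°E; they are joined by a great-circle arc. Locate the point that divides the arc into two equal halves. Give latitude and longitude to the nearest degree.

≈ 24°S, 43°E

Convert each endpoint to a unit vector on the sphere (x = cos φ cos λ, y = cos φ sin λ, z = sin φ).
The central angle between the endpoints is δ = arccos(p₁·p₂) ≈ 0.548 rad (31.4°).
Interpolate at f = 1/2 with slerp weights a = sin((1−f)δ)/sin δ ≈ 0.519, b = sin(fδ)/sin δ ≈ 0.519.
p = a·p₁ + b·p₂ ≈ (0.667, 0.621, -0.412); φ = arcsin(p_z) ≈ -24.31°, λ = atan2(p_y, p_x) ≈ 43.00°.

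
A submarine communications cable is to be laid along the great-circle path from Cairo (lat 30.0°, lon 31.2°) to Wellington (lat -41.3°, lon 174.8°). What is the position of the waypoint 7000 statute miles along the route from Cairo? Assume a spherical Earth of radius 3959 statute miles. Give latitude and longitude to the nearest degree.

≈ lat -32°, lon 116°

Write both endpoints as unit vectors p₁, p₂ with components (cos φ cos λ, cos φ sin λ, sin φ).
The central angle between the endpoints is δ = arccos(p₁·p₂) ≈ 2.594 rad (148.6°). The total great-circle distance is δ·R ≈ 2.594 × 3959 ≈ 10269 mi, so the target fraction is f = 7000/10269 ≈ 0.682.
Interpolate at f ≈ 0.682 with slerp weights a = sin((1−f)δ)/sin δ ≈ 1.411, b = sin(fδ)/sin δ ≈ 1.883.
p = a·p₁ + b·p₂ ≈ (-0.363, 0.761, -0.537); φ = arcsin(p_z) ≈ -32.48°, λ = atan2(p_y, p_x) ≈ 115.51°.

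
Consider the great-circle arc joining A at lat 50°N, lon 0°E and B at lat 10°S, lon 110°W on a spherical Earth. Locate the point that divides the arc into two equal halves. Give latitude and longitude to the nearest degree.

≈ lat 31°N, lon 72°W

Write both endpoints as unit vectors p₁, p₂ with components (cos φ cos λ, cos φ sin λ, sin φ).
The central angle between the endpoints is δ = arccos(p₁·p₂) ≈ 1.928 rad (110.5°).
Interpolate at f = 1/2 with slerp weights a = sin((1−f)δ)/sin δ ≈ 0.877, b = sin(fδ)/sin δ ≈ 0.877.
p = a·p₁ + b·p₂ ≈ (0.268, -0.811, 0.519); φ = arcsin(p_z) ≈ 31.29°, λ = atan2(p_y, p_x) ≈ -71.70°.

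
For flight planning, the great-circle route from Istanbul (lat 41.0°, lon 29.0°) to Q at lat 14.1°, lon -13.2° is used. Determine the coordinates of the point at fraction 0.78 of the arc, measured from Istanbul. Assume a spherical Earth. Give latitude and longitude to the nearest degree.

Write both endpoints as unit vectors p₁, p₂ with components (cos φ cos λ, cos φ sin λ, sin φ).
The central angle between the endpoints is δ = arccos(p₁·p₂) ≈ 0.792 rad (45.4°).
Interpolate at f = 0.78 with slerp weights a = sin((1−f)δ)/sin δ ≈ 0.244, b = sin(fδ)/sin δ ≈ 0.814.
p = a·p₁ + b·p₂ ≈ (0.929, -0.091, 0.358); φ = arcsin(p_z) ≈ 20.98°, λ = atan2(p_y, p_x) ≈ -5.60°.

≈ lat 21°, lon -6°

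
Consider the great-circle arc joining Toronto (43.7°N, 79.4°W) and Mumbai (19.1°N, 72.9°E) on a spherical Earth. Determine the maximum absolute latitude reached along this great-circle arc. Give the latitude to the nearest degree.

The great circle lies in the plane with unit normal n̂ = (p₁ × p₂)/|p₁ × p₂|.
Here n̂_z ≈ +0.343; the vertex latitude is φ_max = arccos|n̂_z| ≈ 69.9°.
Check via Clairaut: cos φ_max = |cos φ₁| · sin C = cos(43.7°)·sin(28.3°) ≈ 0.343, again giving ≈ 69.9°.

≈ 70°N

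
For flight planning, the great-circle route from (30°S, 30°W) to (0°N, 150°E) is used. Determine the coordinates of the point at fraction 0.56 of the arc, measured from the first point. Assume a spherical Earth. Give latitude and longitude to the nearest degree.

≈ (66°S, 150°E)

Write both endpoints as unit vectors p₁, p₂ with components (cos φ cos λ, cos φ sin λ, sin φ).
The central angle between the endpoints is δ = arccos(p₁·p₂) ≈ 2.618 rad (150.0°).
Interpolate at f = 0.56 with slerp weights a = sin((1−f)δ)/sin δ ≈ 1.827, b = sin(fδ)/sin δ ≈ 1.989.
p = a·p₁ + b·p₂ ≈ (-0.352, 0.203, -0.914); φ = arcsin(p_z) ≈ -66.00°, λ = atan2(p_y, p_x) ≈ 150.00°.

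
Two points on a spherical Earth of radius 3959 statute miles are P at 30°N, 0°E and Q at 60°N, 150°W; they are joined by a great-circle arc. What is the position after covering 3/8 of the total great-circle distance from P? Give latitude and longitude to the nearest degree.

Write both endpoints as unit vectors p₁, p₂ with components (cos φ cos λ, cos φ sin λ, sin φ).
The central angle between the endpoints is δ = arccos(p₁·p₂) ≈ 1.513 rad (86.7°).
Interpolate at f = 3/8 with slerp weights a = sin((1−f)δ)/sin δ ≈ 0.812, b = sin(fδ)/sin δ ≈ 0.538.
p = a·p₁ + b·p₂ ≈ (0.470, -0.135, 0.872); φ = arcsin(p_z) ≈ 60.72°, λ = atan2(p_y, p_x) ≈ -15.97°.

≈ 61°N, 16°W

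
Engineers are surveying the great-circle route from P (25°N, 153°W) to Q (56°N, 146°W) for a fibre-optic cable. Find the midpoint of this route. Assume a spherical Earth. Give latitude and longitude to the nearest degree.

From cos δ = sin φ₁ sin φ₂ + cos φ₁ cos φ₂ cos Δλ, the central angle is δ ≈ 0.548 rad (31.4°).
Interpolate at f = 1/2 with slerp weights a = sin((1−f)δ)/sin δ ≈ 0.519, b = sin(fδ)/sin δ ≈ 0.519.
p = a·p₁ + b·p₂ ≈ (-0.660, -0.376, 0.650); φ = arcsin(p_z) ≈ 40.55°, λ = atan2(p_y, p_x) ≈ -150.33°.

≈ (41°N, 150°W)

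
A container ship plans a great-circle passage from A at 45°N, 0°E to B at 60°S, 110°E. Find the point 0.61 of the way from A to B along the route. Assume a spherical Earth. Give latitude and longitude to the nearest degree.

From cos δ = sin φ₁ sin φ₂ + cos φ₁ cos φ₂ cos Δλ, the central angle is δ ≈ 2.394 rad (137.2°).
Interpolate at f = 0.61 with slerp weights a = sin((1−f)δ)/sin δ ≈ 1.182, b = sin(fδ)/sin δ ≈ 1.462.
p = a·p₁ + b·p₂ ≈ (0.586, 0.687, -0.430); φ = arcsin(p_z) ≈ -25.47°, λ = atan2(p_y, p_x) ≈ 49.53°.

≈ 25°S, 50°E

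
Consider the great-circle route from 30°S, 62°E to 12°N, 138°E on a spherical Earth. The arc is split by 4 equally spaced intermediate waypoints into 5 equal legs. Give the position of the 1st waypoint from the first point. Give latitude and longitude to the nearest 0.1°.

Convert each endpoint to a unit vector on the sphere (x = cos φ cos λ, y = cos φ sin λ, z = sin φ).
The central angle between the endpoints is δ = arccos(p₁·p₂) ≈ 1.470 rad (84.2°).
Interpolate at f = 1/5 with slerp weights a = sin((1−f)δ)/sin δ ≈ 0.928, b = sin(fδ)/sin δ ≈ 0.291.
p = a·p₁ + b·p₂ ≈ (0.166, 0.900, -0.403); φ = arcsin(p_z) ≈ -23.79°, λ = atan2(p_y, p_x) ≈ 79.58°.

≈ 23.8°S, 79.6°E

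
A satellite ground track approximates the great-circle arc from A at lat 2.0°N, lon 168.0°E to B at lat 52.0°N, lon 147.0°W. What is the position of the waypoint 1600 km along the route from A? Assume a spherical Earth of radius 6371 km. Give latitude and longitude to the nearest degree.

The haversine formula gives a central angle δ ≈ 1.090 rad (62.4°) between the endpoints. The total great-circle distance is δ·R ≈ 1.090 × 6371 ≈ 6944 km, so the target fraction is f = 1600/6944 ≈ 0.230.
Interpolate at f ≈ 0.230 with slerp weights a = sin((1−f)δ)/sin δ ≈ 0.839, b = sin(fδ)/sin δ ≈ 0.280.
p = a·p₁ + b·p₂ ≈ (-0.965, 0.080, 0.250); φ = arcsin(p_z) ≈ 14.49°, λ = atan2(p_y, p_x) ≈ 175.24°.

≈ lat 14°N, lon 175°E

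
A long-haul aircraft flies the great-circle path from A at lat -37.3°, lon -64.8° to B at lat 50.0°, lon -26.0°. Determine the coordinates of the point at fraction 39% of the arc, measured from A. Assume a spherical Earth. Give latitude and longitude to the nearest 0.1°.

≈ lat -3.0°, lon -50.9°

Convert each endpoint to a unit vector on the sphere (x = cos φ cos λ, y = cos φ sin λ, z = sin φ).
The central angle between the endpoints is δ = arccos(p₁·p₂) ≈ 1.637 rad (93.8°).
Interpolate at f = 0.39 with slerp weights a = sin((1−f)δ)/sin δ ≈ 0.842, b = sin(fδ)/sin δ ≈ 0.597.
p = a·p₁ + b·p₂ ≈ (0.630, -0.775, -0.053); φ = arcsin(p_z) ≈ -3.04°, λ = atan2(p_y, p_x) ≈ -50.86°.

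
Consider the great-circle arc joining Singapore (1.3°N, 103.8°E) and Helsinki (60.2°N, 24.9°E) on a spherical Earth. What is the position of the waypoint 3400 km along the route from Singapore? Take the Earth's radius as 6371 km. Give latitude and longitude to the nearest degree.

≈ 28°N, 87°E

Write both endpoints as unit vectors p₁, p₂ with components (cos φ cos λ, cos φ sin λ, sin φ).
The central angle between the endpoints is δ = arccos(p₁·p₂) ≈ 1.455 rad (83.4°). The total great-circle distance is δ·R ≈ 1.455 × 6371 ≈ 9271 km, so the target fraction is f = 3400/9271 ≈ 0.367.
Interpolate at f ≈ 0.367 with slerp weights a = sin((1−f)δ)/sin δ ≈ 0.802, b = sin(fδ)/sin δ ≈ 0.512.
p = a·p₁ + b·p₂ ≈ (0.040, 0.886, 0.463); φ = arcsin(p_z) ≈ 27.55°, λ = atan2(p_y, p_x) ≈ 87.44°.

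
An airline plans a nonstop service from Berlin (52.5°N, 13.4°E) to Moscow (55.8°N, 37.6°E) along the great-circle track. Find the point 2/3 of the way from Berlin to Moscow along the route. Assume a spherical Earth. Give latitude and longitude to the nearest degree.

Write both endpoints as unit vectors p₁, p₂ with components (cos φ cos λ, cos φ sin λ, sin φ).
The central angle between the endpoints is δ = arccos(p₁·p₂) ≈ 0.253 rad (14.5°).
Interpolate at f = 2/3 with slerp weights a = sin((1−f)δ)/sin δ ≈ 0.337, b = sin(fδ)/sin δ ≈ 0.671.
p = a·p₁ + b·p₂ ≈ (0.498, 0.277, 0.822); φ = arcsin(p_z) ≈ 55.25°, λ = atan2(p_y, p_x) ≈ 29.13°.

≈ 55°N, 29°E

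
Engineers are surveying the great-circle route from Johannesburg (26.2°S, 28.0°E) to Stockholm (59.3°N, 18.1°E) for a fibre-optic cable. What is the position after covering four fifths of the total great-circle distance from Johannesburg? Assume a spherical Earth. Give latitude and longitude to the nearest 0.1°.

≈ (42.3°N, 21.6°E)

The haversine formula gives a central angle δ ≈ 1.499 rad (85.9°) between the endpoints.
Interpolate at f = 4/5 with slerp weights a = sin((1−f)δ)/sin δ ≈ 0.296, b = sin(fδ)/sin δ ≈ 0.934.
p = a·p₁ + b·p₂ ≈ (0.688, 0.273, 0.673); φ = arcsin(p_z) ≈ 42.26°, λ = atan2(p_y, p_x) ≈ 21.64°.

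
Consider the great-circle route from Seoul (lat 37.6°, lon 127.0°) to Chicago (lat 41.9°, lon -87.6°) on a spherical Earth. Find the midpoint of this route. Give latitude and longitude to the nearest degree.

≈ lat 70°, lon -166°

Convert each endpoint to a unit vector on the sphere (x = cos φ cos λ, y = cos φ sin λ, z = sin φ).
The central angle between the endpoints is δ = arccos(p₁·p₂) ≈ 1.649 rad (94.5°).
Interpolate at f = 1/2 with slerp weights a = sin((1−f)δ)/sin δ ≈ 0.736, b = sin(fδ)/sin δ ≈ 0.736.
p = a·p₁ + b·p₂ ≈ (-0.328, -0.082, 0.941); φ = arcsin(p_z) ≈ 70.23°, λ = atan2(p_y, p_x) ≈ -166.02°.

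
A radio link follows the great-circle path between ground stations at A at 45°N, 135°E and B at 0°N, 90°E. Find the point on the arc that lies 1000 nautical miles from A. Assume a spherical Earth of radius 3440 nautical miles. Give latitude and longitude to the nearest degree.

Write both endpoints as unit vectors p₁, p₂ with components (cos φ cos λ, cos φ sin λ, sin φ).
The central angle between the endpoints is δ = arccos(p₁·p₂) ≈ 1.047 rad (60.0°). The total great-circle distance is δ·R ≈ 1.047 × 3440 ≈ 3602 nmi, so the target fraction is f = 1000/3602 ≈ 0.278.
Interpolate at f ≈ 0.278 with slerp weights a = sin((1−f)δ)/sin δ ≈ 0.793, b = sin(fδ)/sin δ ≈ 0.331.
p = a·p₁ + b·p₂ ≈ (-0.396, 0.727, 0.560); φ = arcsin(p_z) ≈ 34.09°, λ = atan2(p_y, p_x) ≈ 118.59°.

≈ 34°N, 119°E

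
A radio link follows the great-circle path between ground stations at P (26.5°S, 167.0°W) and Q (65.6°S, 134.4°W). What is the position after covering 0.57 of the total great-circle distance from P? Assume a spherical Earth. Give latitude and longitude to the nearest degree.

≈ (50°S, 155°W)

The haversine formula gives a central angle δ ≈ 0.770 rad (44.1°) between the endpoints.
Interpolate at f = 0.57 with slerp weights a = sin((1−f)δ)/sin δ ≈ 0.467, b = sin(fδ)/sin δ ≈ 0.610.
p = a·p₁ + b·p₂ ≈ (-0.584, -0.274, -0.764); φ = arcsin(p_z) ≈ -49.84°, λ = atan2(p_y, p_x) ≈ -154.84°.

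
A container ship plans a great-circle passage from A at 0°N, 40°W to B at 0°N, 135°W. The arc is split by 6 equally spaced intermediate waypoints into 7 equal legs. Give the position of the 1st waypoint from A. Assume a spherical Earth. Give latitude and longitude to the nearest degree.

Convert each endpoint to a unit vector on the sphere (x = cos φ cos λ, y = cos φ sin λ, z = sin φ).
The central angle between the endpoints is δ = arccos(p₁·p₂) ≈ 1.658 rad (95.0°).
Interpolate at f = 1/7 with slerp weights a = sin((1−f)δ)/sin δ ≈ 0.993, b = sin(fδ)/sin δ ≈ 0.236.
p = a·p₁ + b·p₂ ≈ (0.594, -0.805, 0.000); φ = arcsin(p_z) ≈ 0.00°, λ = atan2(p_y, p_x) ≈ -53.57°.

≈ 0°N, 54°W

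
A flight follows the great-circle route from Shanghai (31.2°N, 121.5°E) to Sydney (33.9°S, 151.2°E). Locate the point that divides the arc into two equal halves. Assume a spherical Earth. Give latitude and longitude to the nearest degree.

≈ (1°S, 136°E)

Write both endpoints as unit vectors p₁, p₂ with components (cos φ cos λ, cos φ sin λ, sin φ).
The central angle between the endpoints is δ = arccos(p₁·p₂) ≈ 1.237 rad (70.9°).
Interpolate at f = 1/2 with slerp weights a = sin((1−f)δ)/sin δ ≈ 0.614, b = sin(fδ)/sin δ ≈ 0.614.
p = a·p₁ + b·p₂ ≈ (-0.721, 0.693, -0.024); φ = arcsin(p_z) ≈ -1.40°, λ = atan2(p_y, p_x) ≈ 136.12°.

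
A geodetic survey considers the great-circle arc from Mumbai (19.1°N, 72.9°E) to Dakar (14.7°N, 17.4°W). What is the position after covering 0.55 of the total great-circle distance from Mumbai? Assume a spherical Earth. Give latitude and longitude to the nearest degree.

Write both endpoints as unit vectors p₁, p₂ with components (cos φ cos λ, cos φ sin λ, sin φ).
The central angle between the endpoints is δ = arccos(p₁·p₂) ≈ 1.492 rad (85.5°).
Interpolate at f = 0.55 with slerp weights a = sin((1−f)δ)/sin δ ≈ 0.624, b = sin(fδ)/sin δ ≈ 0.734.
p = a·p₁ + b·p₂ ≈ (0.851, 0.351, 0.390); φ = arcsin(p_z) ≈ 22.99°, λ = atan2(p_y, p_x) ≈ 22.44°.

≈ 23°N, 22°E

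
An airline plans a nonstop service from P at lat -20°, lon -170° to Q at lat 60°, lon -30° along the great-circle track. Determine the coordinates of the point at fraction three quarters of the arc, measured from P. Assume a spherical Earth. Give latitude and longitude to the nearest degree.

Convert each endpoint to a unit vector on the sphere (x = cos φ cos λ, y = cos φ sin λ, z = sin φ).
The central angle between the endpoints is δ = arccos(p₁·p₂) ≈ 2.286 rad (131.0°).
Interpolate at f = 3/4 with slerp weights a = sin((1−f)δ)/sin δ ≈ 0.717, b = sin(fδ)/sin δ ≈ 1.311.
p = a·p₁ + b·p₂ ≈ (-0.096, -0.445, 0.891); φ = arcsin(p_z) ≈ 62.94°, λ = atan2(p_y, p_x) ≈ -102.12°.

≈ lat 63°, lon -102°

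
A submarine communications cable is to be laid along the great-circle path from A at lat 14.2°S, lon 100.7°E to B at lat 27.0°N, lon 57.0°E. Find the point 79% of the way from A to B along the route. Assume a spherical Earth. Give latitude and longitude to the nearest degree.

≈ lat 19°N, lon 67°E

Write both endpoints as unit vectors p₁, p₂ with components (cos φ cos λ, cos φ sin λ, sin φ).
The central angle between the endpoints is δ = arccos(p₁·p₂) ≈ 1.032 rad (59.1°).
Interpolate at f = 0.79 with slerp weights a = sin((1−f)δ)/sin δ ≈ 0.251, b = sin(fδ)/sin δ ≈ 0.848.
p = a·p₁ + b·p₂ ≈ (0.366, 0.872, 0.324); φ = arcsin(p_z) ≈ 18.88°, λ = atan2(p_y, p_x) ≈ 67.21°.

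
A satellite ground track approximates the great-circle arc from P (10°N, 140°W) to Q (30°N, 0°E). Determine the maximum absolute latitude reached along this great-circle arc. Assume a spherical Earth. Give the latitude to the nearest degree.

≈ 48°N

The great circle lies in the plane with unit normal n̂ = (p₁ × p₂)/|p₁ × p₂|.
Here n̂_z ≈ +0.665; the vertex latitude is φ_max = arccos|n̂_z| ≈ 48.3°.
Check via Clairaut: cos φ_max = |cos φ₁| · sin C = cos(10.0°)·sin(42.5°) ≈ 0.665, again giving ≈ 48.3°.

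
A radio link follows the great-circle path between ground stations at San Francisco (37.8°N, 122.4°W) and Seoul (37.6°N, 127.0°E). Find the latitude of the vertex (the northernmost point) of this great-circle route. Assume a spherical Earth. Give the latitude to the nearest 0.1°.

≈ 53.6°N

The great circle lies in the plane with unit normal n̂ = (p₁ × p₂)/|p₁ × p₂|.
Here n̂_z ≈ -0.593; the vertex latitude is φ_max = arccos|n̂_z| ≈ 53.6°.
Check via Clairaut: cos φ_max = |cos φ₁| · sin C = cos(37.8°)·sin(48.6°) ≈ 0.593, again giving ≈ 53.6°.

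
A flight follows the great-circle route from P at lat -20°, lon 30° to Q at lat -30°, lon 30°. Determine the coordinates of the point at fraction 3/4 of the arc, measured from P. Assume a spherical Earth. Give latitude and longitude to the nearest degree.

Write both endpoints as unit vectors p₁, p₂ with components (cos φ cos λ, cos φ sin λ, sin φ).
The central angle between the endpoints is δ = arccos(p₁·p₂) ≈ 0.175 rad (10.0°).
Interpolate at f = 3/4 with slerp weights a = sin((1−f)δ)/sin δ ≈ 0.251, b = sin(fδ)/sin δ ≈ 0.752.
p = a·p₁ + b·p₂ ≈ (0.768, 0.444, -0.462); φ = arcsin(p_z) ≈ -27.50°, λ = atan2(p_y, p_x) ≈ 30.00°.

≈ lat -27°, lon 30°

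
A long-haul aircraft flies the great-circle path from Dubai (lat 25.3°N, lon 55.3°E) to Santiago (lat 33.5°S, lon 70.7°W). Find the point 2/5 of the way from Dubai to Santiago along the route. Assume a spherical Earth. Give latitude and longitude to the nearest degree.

≈ lat 2°S, lon 8°E

Write both endpoints as unit vectors p₁, p₂ with components (cos φ cos λ, cos φ sin λ, sin φ).
The central angle between the endpoints is δ = arccos(p₁·p₂) ≈ 2.317 rad (132.8°).
Interpolate at f = 2/5 with slerp weights a = sin((1−f)δ)/sin δ ≈ 1.340, b = sin(fδ)/sin δ ≈ 1.089.
p = a·p₁ + b·p₂ ≈ (0.990, 0.139, -0.029); φ = arcsin(p_z) ≈ -1.64°, λ = atan2(p_y, p_x) ≈ 7.97°.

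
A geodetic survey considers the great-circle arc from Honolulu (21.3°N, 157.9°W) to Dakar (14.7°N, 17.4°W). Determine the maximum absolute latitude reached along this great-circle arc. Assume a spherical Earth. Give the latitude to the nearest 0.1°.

The great circle lies in the plane with unit normal n̂ = (p₁ × p₂)/|p₁ × p₂|.
Here n̂_z ≈ +0.719; the vertex latitude is φ_max = arccos|n̂_z| ≈ 44.1°.
Check via Clairaut: cos φ_max = |cos φ₁| · sin C = cos(21.3°)·sin(50.5°) ≈ 0.719, again giving ≈ 44.1°.

≈ 44.1°N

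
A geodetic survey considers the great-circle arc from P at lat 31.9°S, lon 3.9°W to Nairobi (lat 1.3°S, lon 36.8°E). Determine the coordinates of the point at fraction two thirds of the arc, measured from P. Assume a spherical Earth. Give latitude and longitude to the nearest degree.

The haversine formula gives a central angle δ ≈ 0.856 rad (49.0°) between the endpoints.
Interpolate at f = 2/3 with slerp weights a = sin((1−f)δ)/sin δ ≈ 0.373, b = sin(fδ)/sin δ ≈ 0.715.
p = a·p₁ + b·p₂ ≈ (0.888, 0.407, -0.213); φ = arcsin(p_z) ≈ -12.31°, λ = atan2(p_y, p_x) ≈ 24.61°.

≈ lat 12°S, lon 25°E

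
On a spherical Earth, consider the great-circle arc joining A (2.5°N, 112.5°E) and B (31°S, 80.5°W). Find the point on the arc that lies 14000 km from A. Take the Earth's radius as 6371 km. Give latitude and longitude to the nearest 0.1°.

From cos δ = sin φ₁ sin φ₂ + cos φ₁ cos φ₂ cos Δλ, the central angle is δ ≈ 2.600 rad (149.0°). The total great-circle distance is δ·R ≈ 2.600 × 6371 ≈ 16564 km, so the target fraction is f = 14000/16564 ≈ 0.845.
Interpolate at f ≈ 0.845 with slerp weights a = sin((1−f)δ)/sin δ ≈ 0.760, b = sin(fδ)/sin δ ≈ 1.571.
p = a·p₁ + b·p₂ ≈ (-0.068, -0.627, -0.776); φ = arcsin(p_z) ≈ -50.90°, λ = atan2(p_y, p_x) ≈ -96.21°.

≈ (50.9°S, 96.2°W)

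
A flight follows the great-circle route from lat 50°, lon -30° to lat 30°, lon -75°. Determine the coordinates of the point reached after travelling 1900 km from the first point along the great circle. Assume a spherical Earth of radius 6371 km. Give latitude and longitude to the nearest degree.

From cos δ = sin φ₁ sin φ₂ + cos φ₁ cos φ₂ cos Δλ, the central angle is δ ≈ 0.681 rad (39.0°). The total great-circle distance is δ·R ≈ 0.681 × 6371 ≈ 4342 km, so the target fraction is f = 1900/4342 ≈ 0.438.
Interpolate at f ≈ 0.438 with slerp weights a = sin((1−f)δ)/sin δ ≈ 0.594, b = sin(fδ)/sin δ ≈ 0.466.
p = a·p₁ + b·p₂ ≈ (0.435, -0.581, 0.688); φ = arcsin(p_z) ≈ 43.47°, λ = atan2(p_y, p_x) ≈ -53.18°.

≈ lat 43°, lon -53°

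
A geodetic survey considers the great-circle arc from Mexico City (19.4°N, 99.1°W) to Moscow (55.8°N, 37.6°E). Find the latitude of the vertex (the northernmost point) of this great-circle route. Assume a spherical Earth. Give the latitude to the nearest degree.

The great circle lies in the plane with unit normal n̂ = (p₁ × p₂)/|p₁ × p₂|.
Here n̂_z ≈ +0.366; the vertex latitude is φ_max = arccos|n̂_z| ≈ 68.5°.
Check via Clairaut: cos φ_max = |cos φ₁| · sin C = cos(19.4°)·sin(22.8°) ≈ 0.366, again giving ≈ 68.5°.

≈ 69°N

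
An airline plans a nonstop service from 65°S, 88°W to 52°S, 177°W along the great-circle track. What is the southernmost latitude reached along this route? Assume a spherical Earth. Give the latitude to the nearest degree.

The great circle lies in the plane with unit normal n̂ = (p₁ × p₂)/|p₁ × p₂|.
Here n̂_z ≈ -0.374; the vertex latitude is φ_max = arccos|n̂_z| ≈ 68.0°.
Check via Clairaut: cos φ_max = |cos φ₁| · sin C = cos(65.0°)·sin(117.7°) ≈ 0.374, again giving ≈ 68.0°.

≈ 68°S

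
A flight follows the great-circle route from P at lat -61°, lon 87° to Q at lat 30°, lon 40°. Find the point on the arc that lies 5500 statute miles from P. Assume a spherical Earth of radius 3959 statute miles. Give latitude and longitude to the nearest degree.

≈ lat 12°, lon 47°

The haversine formula gives a central angle δ ≈ 1.722 rad (98.7°) between the endpoints. The total great-circle distance is δ·R ≈ 1.722 × 3959 ≈ 6819 mi, so the target fraction is f = 5500/6819 ≈ 0.807.
Interpolate at f ≈ 0.807 with slerp weights a = sin((1−f)δ)/sin δ ≈ 0.331, b = sin(fδ)/sin δ ≈ 0.995.
p = a·p₁ + b·p₂ ≈ (0.668, 0.714, 0.208); φ = arcsin(p_z) ≈ 12.02°, λ = atan2(p_y, p_x) ≈ 46.89°.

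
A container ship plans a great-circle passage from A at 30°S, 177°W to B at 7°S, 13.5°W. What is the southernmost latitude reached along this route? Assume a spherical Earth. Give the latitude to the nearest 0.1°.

≈ 67.8°S

The great circle lies in the plane with unit normal n̂ = (p₁ × p₂)/|p₁ × p₂|.
Here n̂_z ≈ +0.378; the vertex latitude is φ_max = arccos|n̂_z| ≈ 67.8°.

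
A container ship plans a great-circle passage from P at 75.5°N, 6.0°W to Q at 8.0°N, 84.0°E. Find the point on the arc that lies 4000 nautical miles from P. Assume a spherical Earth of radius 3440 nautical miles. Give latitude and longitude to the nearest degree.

From cos δ = sin φ₁ sin φ₂ + cos φ₁ cos φ₂ cos Δλ, the central angle is δ ≈ 1.436 rad (82.3°). The total great-circle distance is δ·R ≈ 1.436 × 3440 ≈ 4939 nmi, so the target fraction is f = 4000/4939 ≈ 0.810.
Interpolate at f ≈ 0.810 with slerp weights a = sin((1−f)δ)/sin δ ≈ 0.272, b = sin(fδ)/sin δ ≈ 0.926.
p = a·p₁ + b·p₂ ≈ (0.164, 0.905, 0.392); φ = arcsin(p_z) ≈ 23.09°, λ = atan2(p_y, p_x) ≈ 79.75°.

≈ 23°N, 80°E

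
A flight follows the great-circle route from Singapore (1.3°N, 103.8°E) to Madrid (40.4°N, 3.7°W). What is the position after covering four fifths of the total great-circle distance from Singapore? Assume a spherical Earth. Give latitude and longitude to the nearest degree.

Write both endpoints as unit vectors p₁, p₂ with components (cos φ cos λ, cos φ sin λ, sin φ).
The central angle between the endpoints is δ = arccos(p₁·p₂) ≈ 1.787 rad (102.4°).
Interpolate at f = 4/5 with slerp weights a = sin((1−f)δ)/sin δ ≈ 0.358, b = sin(fδ)/sin δ ≈ 1.014.
p = a·p₁ + b·p₂ ≈ (0.685, 0.298, 0.665); φ = arcsin(p_z) ≈ 41.68°, λ = atan2(p_y, p_x) ≈ 23.51°.

≈ 42°N, 24°E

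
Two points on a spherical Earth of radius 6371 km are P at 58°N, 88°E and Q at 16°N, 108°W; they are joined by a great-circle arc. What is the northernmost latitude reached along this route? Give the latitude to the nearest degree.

≈ 82°N

The great circle lies in the plane with unit normal n̂ = (p₁ × p₂)/|p₁ × p₂|.
Here n̂_z ≈ +0.145; the vertex latitude is φ_max = arccos|n̂_z| ≈ 81.6°.
Check via Clairaut: cos φ_max = |cos φ₁| · sin C = cos(58.0°)·sin(15.9°) ≈ 0.145, again giving ≈ 81.6°.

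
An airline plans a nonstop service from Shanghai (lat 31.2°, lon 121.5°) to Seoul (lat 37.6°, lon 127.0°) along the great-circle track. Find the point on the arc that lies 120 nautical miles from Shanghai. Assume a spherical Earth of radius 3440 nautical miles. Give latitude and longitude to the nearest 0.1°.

≈ lat 32.9°, lon 122.8°

Write both endpoints as unit vectors p₁, p₂ with components (cos φ cos λ, cos φ sin λ, sin φ).
The central angle between the endpoints is δ = arccos(p₁·p₂) ≈ 0.137 rad (7.8°). The total great-circle distance is δ·R ≈ 0.137 × 3440 ≈ 471 nmi, so the target fraction is f = 120/471 ≈ 0.255.
Interpolate at f ≈ 0.255 with slerp weights a = sin((1−f)δ)/sin δ ≈ 0.746, b = sin(fδ)/sin δ ≈ 0.256.
p = a·p₁ + b·p₂ ≈ (-0.455, 0.706, 0.542); φ = arcsin(p_z) ≈ 32.85°, λ = atan2(p_y, p_x) ≈ 122.82°.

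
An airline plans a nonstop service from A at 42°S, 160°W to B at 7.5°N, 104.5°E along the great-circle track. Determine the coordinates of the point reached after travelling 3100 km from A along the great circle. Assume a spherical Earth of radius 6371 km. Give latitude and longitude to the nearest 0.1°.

≈ 35.4°S, 165.0°E

Convert each endpoint to a unit vector on the sphere (x = cos φ cos λ, y = cos φ sin λ, z = sin φ).
The central angle between the endpoints is δ = arccos(p₁·p₂) ≈ 1.729 rad (99.1°). The total great-circle distance is δ·R ≈ 1.729 × 6371 ≈ 11018 km, so the target fraction is f = 3100/11018 ≈ 0.281.
Interpolate at f ≈ 0.281 with slerp weights a = sin((1−f)δ)/sin δ ≈ 0.959, b = sin(fδ)/sin δ ≈ 0.474.
p = a·p₁ + b·p₂ ≈ (-0.787, 0.211, -0.580); φ = arcsin(p_z) ≈ -35.43°, λ = atan2(p_y, p_x) ≈ 165.00°.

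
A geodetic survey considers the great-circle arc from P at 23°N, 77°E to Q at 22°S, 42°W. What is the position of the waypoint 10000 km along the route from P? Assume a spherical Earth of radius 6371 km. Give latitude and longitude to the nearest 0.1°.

From cos δ = sin φ₁ sin φ₂ + cos φ₁ cos φ₂ cos Δλ, the central angle is δ ≈ 2.165 rad (124.1°). The total great-circle distance is δ·R ≈ 2.165 × 6371 ≈ 13795 km, so the target fraction is f = 10000/13795 ≈ 0.725.
Interpolate at f ≈ 0.725 with slerp weights a = sin((1−f)δ)/sin δ ≈ 0.677, b = sin(fδ)/sin δ ≈ 1.207.
p = a·p₁ + b·p₂ ≈ (0.972, -0.141, -0.188); φ = arcsin(p_z) ≈ -10.81°, λ = atan2(p_y, p_x) ≈ -8.28°.

≈ 10.8°S, 8.3°W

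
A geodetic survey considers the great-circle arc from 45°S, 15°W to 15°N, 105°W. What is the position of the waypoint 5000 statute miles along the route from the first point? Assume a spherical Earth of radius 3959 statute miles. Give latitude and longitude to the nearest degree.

From cos δ = sin φ₁ sin φ₂ + cos φ₁ cos φ₂ cos Δλ, the central angle is δ ≈ 1.755 rad (100.5°). The total great-circle distance is δ·R ≈ 1.755 × 3959 ≈ 6947 mi, so the target fraction is f = 5000/6947 ≈ 0.720.
Interpolate at f ≈ 0.720 with slerp weights a = sin((1−f)δ)/sin δ ≈ 0.480, b = sin(fδ)/sin δ ≈ 0.969.
p = a·p₁ + b·p₂ ≈ (0.086, -0.992, -0.089); φ = arcsin(p_z) ≈ -5.10°, λ = atan2(p_y, p_x) ≈ -85.06°.

≈ 5°S, 85°W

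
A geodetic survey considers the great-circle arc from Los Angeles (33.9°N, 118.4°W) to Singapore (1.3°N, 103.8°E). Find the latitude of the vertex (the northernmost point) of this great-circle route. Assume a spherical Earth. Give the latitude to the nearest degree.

The great circle lies in the plane with unit normal n̂ = (p₁ × p₂)/|p₁ × p₂|.
Here n̂_z ≈ -0.698; the vertex latitude is φ_max = arccos|n̂_z| ≈ 45.7°.
Check via Clairaut: cos φ_max = |cos φ₁| · sin C = cos(33.9°)·sin(57.3°) ≈ 0.698, again giving ≈ 45.7°.

≈ 46°N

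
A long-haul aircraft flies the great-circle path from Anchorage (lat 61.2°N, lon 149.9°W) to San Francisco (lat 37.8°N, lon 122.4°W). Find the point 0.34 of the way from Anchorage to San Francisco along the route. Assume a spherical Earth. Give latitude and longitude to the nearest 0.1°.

≈ lat 54.0°N, lon 137.2°W

Write both endpoints as unit vectors p₁, p₂ with components (cos φ cos λ, cos φ sin λ, sin φ).
The central angle between the endpoints is δ = arccos(p₁·p₂) ≈ 0.506 rad (29.0°).
Interpolate at f = 0.34 with slerp weights a = sin((1−f)δ)/sin δ ≈ 0.676, b = sin(fδ)/sin δ ≈ 0.353.
p = a·p₁ + b·p₂ ≈ (-0.431, -0.399, 0.809); φ = arcsin(p_z) ≈ 54.01°, λ = atan2(p_y, p_x) ≈ -137.23°.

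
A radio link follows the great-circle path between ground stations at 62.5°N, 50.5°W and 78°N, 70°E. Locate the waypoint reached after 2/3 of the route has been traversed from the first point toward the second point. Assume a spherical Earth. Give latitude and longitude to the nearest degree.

≈ 81°N, 3°E

Write both endpoints as unit vectors p₁, p₂ with components (cos φ cos λ, cos φ sin λ, sin φ).
The central angle between the endpoints is δ = arccos(p₁·p₂) ≈ 0.611 rad (35.0°).
Interpolate at f = 2/3 with slerp weights a = sin((1−f)δ)/sin δ ≈ 0.353, b = sin(fδ)/sin δ ≈ 0.691.
p = a·p₁ + b·p₂ ≈ (0.153, 0.009, 0.988); φ = arcsin(p_z) ≈ 81.20°, λ = atan2(p_y, p_x) ≈ 3.48°.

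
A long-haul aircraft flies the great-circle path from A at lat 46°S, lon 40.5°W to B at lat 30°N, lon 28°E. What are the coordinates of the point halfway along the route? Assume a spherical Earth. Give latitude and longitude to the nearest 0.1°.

≈ lat 9.6°S, lon 2.0°W

From cos δ = sin φ₁ sin φ₂ + cos φ₁ cos φ₂ cos Δλ, the central angle is δ ≈ 1.710 rad (98.0°).
Interpolate at f = 1/2 with slerp weights a = sin((1−f)δ)/sin δ ≈ 0.762, b = sin(fδ)/sin δ ≈ 0.762.
p = a·p₁ + b·p₂ ≈ (0.985, -0.034, -0.167); φ = arcsin(p_z) ≈ -9.62°, λ = atan2(p_y, p_x) ≈ -1.97°.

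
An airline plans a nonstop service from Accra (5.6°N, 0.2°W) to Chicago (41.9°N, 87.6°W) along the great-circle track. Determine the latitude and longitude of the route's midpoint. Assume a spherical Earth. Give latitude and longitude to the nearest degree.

From cos δ = sin φ₁ sin φ₂ + cos φ₁ cos φ₂ cos Δλ, the central angle is δ ≈ 1.472 rad (84.3°).
Interpolate at f = 1/2 with slerp weights a = sin((1−f)δ)/sin δ ≈ 0.675, b = sin(fδ)/sin δ ≈ 0.675.
p = a·p₁ + b·p₂ ≈ (0.692, -0.504, 0.516); φ = arcsin(p_z) ≈ 31.09°, λ = atan2(p_y, p_x) ≈ -36.05°.

≈ 31°N, 36°W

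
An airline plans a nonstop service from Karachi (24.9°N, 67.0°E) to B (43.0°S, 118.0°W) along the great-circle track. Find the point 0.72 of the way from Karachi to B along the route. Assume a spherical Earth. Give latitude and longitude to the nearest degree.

≈ (79°S, 167°E)

Convert each endpoint to a unit vector on the sphere (x = cos φ cos λ, y = cos φ sin λ, z = sin φ).
The central angle between the endpoints is δ = arccos(p₁·p₂) ≈ 2.818 rad (161.4°).
Interpolate at f = 0.72 with slerp weights a = sin((1−f)δ)/sin δ ≈ 2.229, b = sin(fδ)/sin δ ≈ 2.818.
p = a·p₁ + b·p₂ ≈ (-0.177, 0.042, -0.983); φ = arcsin(p_z) ≈ -79.50°, λ = atan2(p_y, p_x) ≈ 166.79°.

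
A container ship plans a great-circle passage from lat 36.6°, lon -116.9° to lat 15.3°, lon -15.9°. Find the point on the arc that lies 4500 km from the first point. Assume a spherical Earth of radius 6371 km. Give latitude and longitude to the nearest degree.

Convert each endpoint to a unit vector on the sphere (x = cos φ cos λ, y = cos φ sin λ, z = sin φ).
The central angle between the endpoints is δ = arccos(p₁·p₂) ≈ 1.561 rad (89.5°). The total great-circle distance is δ·R ≈ 1.561 × 6371 ≈ 9947 km, so the target fraction is f = 4500/9947 ≈ 0.452.
Interpolate at f ≈ 0.452 with slerp weights a = sin((1−f)δ)/sin δ ≈ 0.755, b = sin(fδ)/sin δ ≈ 0.649.
p = a·p₁ + b·p₂ ≈ (0.328, -0.712, 0.621); φ = arcsin(p_z) ≈ 38.40°, λ = atan2(p_y, p_x) ≈ -65.25°.

≈ lat 38°, lon -65°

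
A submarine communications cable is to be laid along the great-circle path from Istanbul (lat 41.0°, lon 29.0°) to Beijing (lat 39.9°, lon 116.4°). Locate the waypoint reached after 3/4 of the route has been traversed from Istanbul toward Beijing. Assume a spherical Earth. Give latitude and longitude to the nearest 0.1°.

Write both endpoints as unit vectors p₁, p₂ with components (cos φ cos λ, cos φ sin λ, sin φ).
The central angle between the endpoints is δ = arccos(p₁·p₂) ≈ 1.107 rad (63.4°).
Interpolate at f = 3/4 with slerp weights a = sin((1−f)δ)/sin δ ≈ 0.306, b = sin(fδ)/sin δ ≈ 0.825.
p = a·p₁ + b·p₂ ≈ (-0.080, 0.679, 0.730); φ = arcsin(p_z) ≈ 46.87°, λ = atan2(p_y, p_x) ≈ 96.71°.

≈ lat 46.9°, lon 96.7°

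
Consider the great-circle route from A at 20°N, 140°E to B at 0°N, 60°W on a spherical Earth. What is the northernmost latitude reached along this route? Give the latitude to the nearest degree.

≈ 47°N

The great circle lies in the plane with unit normal n̂ = (p₁ × p₂)/|p₁ × p₂|.
Here n̂_z ≈ +0.685; the vertex latitude is φ_max = arccos|n̂_z| ≈ 46.8°.
Check via Clairaut: cos φ_max = |cos φ₁| · sin C = cos(20.0°)·sin(46.8°) ≈ 0.685, again giving ≈ 46.8°.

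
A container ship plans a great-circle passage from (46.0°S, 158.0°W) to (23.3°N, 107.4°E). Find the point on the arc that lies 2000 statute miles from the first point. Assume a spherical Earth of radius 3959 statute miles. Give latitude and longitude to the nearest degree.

≈ (33°S, 168°E)

The haversine formula gives a central angle δ ≈ 1.913 rad (109.6°) between the endpoints. The total great-circle distance is δ·R ≈ 1.913 × 3959 ≈ 7574 mi, so the target fraction is f = 2000/7574 ≈ 0.264.
Interpolate at f ≈ 0.264 with slerp weights a = sin((1−f)δ)/sin δ ≈ 1.048, b = sin(fδ)/sin δ ≈ 0.514.
p = a·p₁ + b·p₂ ≈ (-0.816, 0.178, -0.550); φ = arcsin(p_z) ≈ -33.39°, λ = atan2(p_y, p_x) ≈ 167.71°.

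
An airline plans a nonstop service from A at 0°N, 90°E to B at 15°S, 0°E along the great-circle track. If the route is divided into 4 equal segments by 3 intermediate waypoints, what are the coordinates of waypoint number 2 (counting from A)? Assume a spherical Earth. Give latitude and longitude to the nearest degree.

Write both endpoints as unit vectors p₁, p₂ with components (cos φ cos λ, cos φ sin λ, sin φ).
The central angle between the endpoints is δ = arccos(p₁·p₂) ≈ 1.571 rad (90.0°).
Interpolate at f = 2/4 with slerp weights a = sin((1−f)δ)/sin δ ≈ 0.707, b = sin(fδ)/sin δ ≈ 0.707.
p = a·p₁ + b·p₂ ≈ (0.683, 0.707, -0.183); φ = arcsin(p_z) ≈ -10.55°, λ = atan2(p_y, p_x) ≈ 45.99°.

≈ 11°S, 46°E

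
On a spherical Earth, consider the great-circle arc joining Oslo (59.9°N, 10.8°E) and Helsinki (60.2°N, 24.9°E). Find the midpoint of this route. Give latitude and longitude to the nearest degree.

Write both endpoints as unit vectors p₁, p₂ with components (cos φ cos λ, cos φ sin λ, sin φ).
The central angle between the endpoints is δ = arccos(p₁·p₂) ≈ 0.123 rad (7.0°).
Interpolate at f = 1/2 with slerp weights a = sin((1−f)δ)/sin δ ≈ 0.501, b = sin(fδ)/sin δ ≈ 0.501.
p = a·p₁ + b·p₂ ≈ (0.473, 0.152, 0.868); φ = arcsin(p_z) ≈ 60.24°, λ = atan2(p_y, p_x) ≈ 17.82°.

≈ 60°N, 18°E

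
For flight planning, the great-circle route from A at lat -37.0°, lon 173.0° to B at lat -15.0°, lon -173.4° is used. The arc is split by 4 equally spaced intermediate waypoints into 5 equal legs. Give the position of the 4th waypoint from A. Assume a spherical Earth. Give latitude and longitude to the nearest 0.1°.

Convert each endpoint to a unit vector on the sphere (x = cos φ cos λ, y = cos φ sin λ, z = sin φ).
The central angle between the endpoints is δ = arccos(p₁·p₂) ≈ 0.438 rad (25.1°).
Interpolate at f = 4/5 with slerp weights a = sin((1−f)δ)/sin δ ≈ 0.206, b = sin(fδ)/sin δ ≈ 0.809.
p = a·p₁ + b·p₂ ≈ (-0.940, -0.070, -0.334); φ = arcsin(p_z) ≈ -19.49°, λ = atan2(p_y, p_x) ≈ -175.76°.

≈ lat -19.5°, lon -175.8°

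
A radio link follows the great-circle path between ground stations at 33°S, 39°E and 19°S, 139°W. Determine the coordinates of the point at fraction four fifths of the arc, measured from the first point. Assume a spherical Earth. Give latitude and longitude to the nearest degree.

≈ 45°S, 138°W

Write both endpoints as unit vectors p₁, p₂ with components (cos φ cos λ, cos φ sin λ, sin φ).
The central angle between the endpoints is δ = arccos(p₁·p₂) ≈ 2.233 rad (128.0°).
Interpolate at f = 4/5 with slerp weights a = sin((1−f)δ)/sin δ ≈ 0.548, b = sin(fδ)/sin δ ≈ 1.239.
p = a·p₁ + b·p₂ ≈ (-0.527, -0.479, -0.702); φ = arcsin(p_z) ≈ -44.57°, λ = atan2(p_y, p_x) ≈ -137.71°.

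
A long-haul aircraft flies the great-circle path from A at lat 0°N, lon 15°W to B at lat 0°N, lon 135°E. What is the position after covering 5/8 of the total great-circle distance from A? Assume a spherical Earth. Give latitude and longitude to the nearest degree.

≈ lat 0°N, lon 79°E

Convert each endpoint to a unit vector on the sphere (x = cos φ cos λ, y = cos φ sin λ, z = sin φ).
The central angle between the endpoints is δ = arccos(p₁·p₂) ≈ 2.618 rad (150.0°).
Interpolate at f = 5/8 with slerp weights a = sin((1−f)δ)/sin δ ≈ 1.663, b = sin(fδ)/sin δ ≈ 1.996.
p = a·p₁ + b·p₂ ≈ (0.195, 0.981, 0.000); φ = arcsin(p_z) ≈ 0.00°, λ = atan2(p_y, p_x) ≈ 78.75°.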